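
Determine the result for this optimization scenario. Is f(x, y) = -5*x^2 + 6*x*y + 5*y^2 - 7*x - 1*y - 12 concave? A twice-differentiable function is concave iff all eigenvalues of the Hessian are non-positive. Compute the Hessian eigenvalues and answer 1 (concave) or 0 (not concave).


The Hessian of f(x,y) = -5*x^2 + 6*x*y + 5*y^2 - 7*x - 1*y - 12 is:
H = [[-10, 6], [6, 10]]
Trace = -10 + 10 = 0
Determinant = -10*10 - (6)^2 = -136
Discriminant = (0)^2 - 4*-136 = 544.0
Eigenvalues: lambda_1 = -11.6619, lambda_2 = 11.6619
The function is not concave.

0


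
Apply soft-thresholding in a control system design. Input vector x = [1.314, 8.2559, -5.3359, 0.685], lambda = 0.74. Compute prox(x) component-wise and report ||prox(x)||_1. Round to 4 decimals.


Soft-thresholding with lambda = 0.74:
prox(1.314) = sign(1.314)*max(|1.314| - 0.74, 0) = 0.574
prox(8.2559) = sign(8.2559)*max(|8.2559| - 0.74, 0) = 7.5159
prox(-5.3359) = sign(-5.3359)*max(|-5.3359| - 0.74, 0) = -4.5959
prox(0.685) = sign(0.685)*max(|0.685| - 0.74, 0) = 0.0
prox(x) = [0.574, 7.5159, -4.5959, 0.0]
||prox(x)||_1 = 0.574 + 7.5159 + 4.5959 + 0.0 = 12.6858


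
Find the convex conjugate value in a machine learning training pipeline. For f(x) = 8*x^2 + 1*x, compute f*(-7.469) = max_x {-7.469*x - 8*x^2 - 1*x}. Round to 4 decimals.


f*(y) = sup_x {y*x - a*x^2 - b*x} = sup_x {(y-b)*x - a*x^2}
FOC: (y - b) - 2a*x = 0 => x* = (y - b)/(2a)
x* = (-7.469 - 1)/(2*8) = -0.5293
f*(-7.469) = (y-b)^2/(4a) = (-7.469 - 1)^2/(4*8)
= 71.724/32 = 2.2414


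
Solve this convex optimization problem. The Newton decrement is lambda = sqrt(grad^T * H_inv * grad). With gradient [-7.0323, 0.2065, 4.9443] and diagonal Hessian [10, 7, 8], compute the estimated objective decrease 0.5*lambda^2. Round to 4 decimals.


Step 1: H is diagonal, so H^(-1) * g = [-0.7032, 0.0295, 0.618].
Step 2: g^T H^(-1) g = sum_i g_i^2 / H_ii
  = (-7.0323)^2/10 + (0.2065)^2/7 + (4.9443)^2/8
  = 4.9453 + 0.0061 + 3.0558 = 8.0072
Step 3: Objective decrease = 0.5 * g^T H^(-1) g = 4.0036


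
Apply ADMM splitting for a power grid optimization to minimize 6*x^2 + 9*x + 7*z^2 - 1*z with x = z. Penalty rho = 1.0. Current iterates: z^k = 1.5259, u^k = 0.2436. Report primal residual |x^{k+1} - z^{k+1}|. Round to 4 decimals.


ADMM iteration with rho = 1.0, z^k = 1.5259, u^k = 0.2436
Step 1: x-update.
Minimize 6*x^2 + 9*x + (1.0/2)*(x - 1.5259 + 0.2436)^2
FOC: (2*6 + 1.0)*x = -9 + 1.0*(1.5259 - 0.2436)
x^{k+1} = -0.5937
Step 2: z-update.
Minimize 7*z^2 - 1*z + (1.0/2)*(-0.5937 - z + 0.2436)^2
FOC: (2*7 + 1.0)*z = 1 + 1.0*(-0.5937 + 0.2436)
z^{k+1} = 0.0433
Step 3: u-update.
u^{k+1} = 0.2436 - 0.5937 - 0.0433 = -0.3934
Step 4: Primal residual = |-0.5937 - 0.0433| = 0.637


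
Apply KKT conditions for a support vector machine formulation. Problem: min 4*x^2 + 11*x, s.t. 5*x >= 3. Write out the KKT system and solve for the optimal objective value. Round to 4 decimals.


Step 1: Try lambda = 0 (constraint inactive).
x_unc = -11/(2*4) = -1.375
Check: 5*-1.375 = -6.875 < 3 -- violated!
Step 2: Constraint must be active: 5*x = 3
x* = 3/5 = 0.6
lambda = (2*4*0.6 + 11)/5 = 3.16
Step 3: Compute optimal value.
f(x*) = 4*0.6^2 + 11*0.6 = 8.04


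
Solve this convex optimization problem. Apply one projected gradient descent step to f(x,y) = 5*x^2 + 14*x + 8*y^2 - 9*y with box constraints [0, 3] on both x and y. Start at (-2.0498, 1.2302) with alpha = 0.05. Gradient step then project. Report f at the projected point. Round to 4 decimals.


Step 1: Compute gradient at (-2.0498, 1.2302).
grad_x = 2*5*-2.0498 + 14 = -6.498
grad_y = 2*8*1.2302 - 9 = 10.6832
Step 2: Gradient step.
x_raw = -2.0498 - 0.05*-6.498 = -1.7249
y_raw = 1.2302 - 0.05*10.6832 = 0.696
Step 3: Project onto [0, 3].
x_proj = clip(-1.7249) = 0.0
y_proj = clip(0.696) = 0.696
Step 4: Evaluate f.
f(0.0, 0.696) = -2.3886


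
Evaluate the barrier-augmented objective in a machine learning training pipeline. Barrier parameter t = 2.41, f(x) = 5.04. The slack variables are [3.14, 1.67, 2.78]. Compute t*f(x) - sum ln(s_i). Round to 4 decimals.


Step 1: Compute log-barrier.
ln values: [1.1442, 0.5128, 1.0225]
phi = -(1.1442 + 0.5128 + 1.0225) = -2.6795
Step 2: Compute augmented objective.
t*f(x) = 2.41*5.04 = 12.1464
Total = 12.1464 - 2.6795 = 9.4669


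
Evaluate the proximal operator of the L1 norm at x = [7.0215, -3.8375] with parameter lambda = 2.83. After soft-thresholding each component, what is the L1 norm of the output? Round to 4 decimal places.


Soft-thresholding with lambda = 2.83:
prox(7.0215) = sign(7.0215)*max(|7.0215| - 2.83, 0) = 4.1915
prox(-3.8375) = sign(-3.8375)*max(|-3.8375| - 2.83, 0) = -1.0075
prox(x) = [4.1915, -1.0075]
||prox(x)||_1 = 4.1915 + 1.0075 = 5.199


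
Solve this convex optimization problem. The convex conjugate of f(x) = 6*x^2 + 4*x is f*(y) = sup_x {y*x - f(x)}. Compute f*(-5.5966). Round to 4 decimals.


f*(y) = sup_x {y*x - a*x^2 - b*x} = sup_x {(y-b)*x - a*x^2}
FOC: (y - b) - 2a*x = 0 => x* = (y - b)/(2a)
x* = (-5.5966 - 4)/(2*6) = -0.7997
f*(-5.5966) = (y-b)^2/(4a) = (-5.5966 - 4)^2/(4*6)
= 92.0947/24 = 3.8373


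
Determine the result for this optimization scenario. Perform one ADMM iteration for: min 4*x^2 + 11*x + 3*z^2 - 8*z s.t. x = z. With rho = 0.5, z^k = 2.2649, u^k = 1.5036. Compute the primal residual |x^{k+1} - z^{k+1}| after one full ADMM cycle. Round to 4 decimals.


ADMM iteration with rho = 0.5, z^k = 2.2649, u^k = 1.5036
Step 1: x-update.
Minimize 4*x^2 + 11*x + (0.5/2)*(x - 2.2649 + 1.5036)^2
FOC: (2*4 + 0.5)*x = -11 + 0.5*(2.2649 - 1.5036)
x^{k+1} = -1.2493
Step 2: z-update.
Minimize 3*z^2 - 8*z + (0.5/2)*(-1.2493 - z + 1.5036)^2
FOC: (2*3 + 0.5)*z = 8 + 0.5*(-1.2493 + 1.5036)
z^{k+1} = 1.2503
Step 3: u-update.
u^{k+1} = 1.5036 - 1.2493 - 1.2503 = -0.9961
Step 4: Primal residual = |-1.2493 - 1.2503| = 2.4997


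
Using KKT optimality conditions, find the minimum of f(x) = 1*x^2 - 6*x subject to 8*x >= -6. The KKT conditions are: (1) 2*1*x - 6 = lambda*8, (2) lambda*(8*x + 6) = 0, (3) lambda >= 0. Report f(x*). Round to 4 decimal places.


Step 1: Try lambda = 0 (constraint inactive).
Stationarity: 2*1*x - 6 = 0
x* = 6/(2*1) = 3.0
Check constraint: 8*3.0 = 24.0 >= -6 -- satisfied.
Step 2: Compute optimal value.
f(x*) = 1*3.0^2 - 6*3.0 = -9.0


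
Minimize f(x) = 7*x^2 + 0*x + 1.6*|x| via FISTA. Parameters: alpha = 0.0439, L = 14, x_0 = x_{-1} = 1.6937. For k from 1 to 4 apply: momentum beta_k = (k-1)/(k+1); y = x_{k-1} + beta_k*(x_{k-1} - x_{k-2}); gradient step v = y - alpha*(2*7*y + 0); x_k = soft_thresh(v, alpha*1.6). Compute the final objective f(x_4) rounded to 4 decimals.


FISTA on f(x) = 7*x^2 + 0*x + 1.6*|x|
L = 14, alpha = 0.0439
Iteration 1: beta = 0.0, y = 1.6937 + 0.0*(1.6937 - 1.6937) = 1.6937
  grad(y) = 23.7118, v = y - alpha*grad = 0.6528
  prox(v) = soft_thresh(0.6528, 0.0702) = 0.5825
Iteration 2: beta = 0.3333, y = 0.5825 + 0.3333*(0.5825 - 1.6937) = 0.2121
  grad(y) = 2.9696, v = y - alpha*grad = 0.0817
  prox(v) = soft_thresh(0.0817, 0.0702) = 0.0115
Iteration 3: beta = 0.5, y = 0.0115 + 0.5*(0.0115 - 0.5825) = -0.274
  grad(y) = -3.8359, v = y - alpha*grad = -0.1056
  prox(v) = soft_thresh(-0.1056, 0.0702) = -0.0354
Iteration 4: beta = 0.6, y = -0.0354 + 0.6*(-0.0354 - 0.0115) = -0.0635
  grad(y) = -0.8887, v = y - alpha*grad = -0.0245
  prox(v) = soft_thresh(-0.0245, 0.0702) = 0.0
f(x_4) = 7*0.0^2 + 0*0.0 + 1.6*|0.0| = 0.0


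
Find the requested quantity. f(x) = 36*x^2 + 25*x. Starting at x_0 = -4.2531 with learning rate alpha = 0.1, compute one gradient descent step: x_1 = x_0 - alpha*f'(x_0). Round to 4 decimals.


We compute the gradient at x_0 and apply the update.
f'(x) = 72*x + 25
f'(-4.2531) = 72*-4.2531 + 25 = -281.2232
x_1 = -4.2531 - 0.1*-281.2232 = 23.8692


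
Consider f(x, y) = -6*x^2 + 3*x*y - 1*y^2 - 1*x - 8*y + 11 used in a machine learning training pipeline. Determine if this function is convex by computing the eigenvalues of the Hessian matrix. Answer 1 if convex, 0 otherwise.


The Hessian of f(x,y) = -6*x^2 + 3*x*y - 1*y^2 - 1*x - 8*y + 11 is:
H = [[-12, 3], [3, -2]]
Trace = -12 - 2 = -14
Determinant = -12*-2 - (3)^2 = 15
Discriminant = (-14)^2 - 4*15 = 136.0
Eigenvalues: lambda_1 = -12.831, lambda_2 = -1.169
The function is not convex.

0


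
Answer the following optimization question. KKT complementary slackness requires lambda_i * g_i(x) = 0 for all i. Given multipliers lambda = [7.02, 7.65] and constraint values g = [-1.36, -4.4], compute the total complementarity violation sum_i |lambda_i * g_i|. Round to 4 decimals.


KKT complementary slackness check:
lambda_1 * g_1 = 7.02 * -1.36 = -9.5472
lambda_2 * g_2 = 7.65 * -4.4 = -33.66
Total violation = 9.5472 + 33.66 = 43.2072


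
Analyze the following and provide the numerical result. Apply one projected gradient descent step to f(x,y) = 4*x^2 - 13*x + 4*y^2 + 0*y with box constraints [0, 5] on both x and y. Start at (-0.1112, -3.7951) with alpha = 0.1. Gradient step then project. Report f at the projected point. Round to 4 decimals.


Step 1: Compute gradient at (-0.1112, -3.7951).
grad_x = 2*4*-0.1112 - 13 = -13.8896
grad_y = 2*4*-3.7951 + 0 = -30.3608
Step 2: Gradient step.
x_raw = -0.1112 - 0.1*-13.8896 = 1.2778
y_raw = -3.7951 - 0.1*-30.3608 = -0.759
Step 3: Project onto [0, 5].
x_proj = clip(1.2778) = 1.2778
y_proj = clip(-0.759) = 0.0
Step 4: Evaluate f.
f(1.2778, 0.0) = -10.0802


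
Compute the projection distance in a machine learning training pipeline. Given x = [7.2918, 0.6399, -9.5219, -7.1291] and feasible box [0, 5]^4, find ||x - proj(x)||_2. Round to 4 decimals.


Project each component onto [0, 5].
clip(7.2918) = 5.0, clip(0.6399) = 0.6399, clip(-9.5219) = 0.0, clip(-7.1291) = 0.0
Projection = [5.0, 0.6399, 0.0, 0.0]
Squared diffs: [5.2523, 0.0, 90.6666, 50.8241]
Distance = sqrt(146.743) = 12.1138


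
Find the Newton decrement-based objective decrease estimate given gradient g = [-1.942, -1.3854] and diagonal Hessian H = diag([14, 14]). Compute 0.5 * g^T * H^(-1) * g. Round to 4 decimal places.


Step 1: H is diagonal, so H^(-1) * g = [-0.1387, -0.099].
Step 2: g^T H^(-1) g = sum_i g_i^2 / H_ii
  = (-1.942)^2/14 + (-1.3854)^2/14
  = 0.2694 + 0.1371 = 0.4065
Step 3: Objective decrease = 0.5 * g^T H^(-1) g = 0.2032


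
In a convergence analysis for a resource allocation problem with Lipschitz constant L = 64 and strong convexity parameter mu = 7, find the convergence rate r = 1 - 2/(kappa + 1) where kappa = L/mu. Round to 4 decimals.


Step 1: Compute the condition number.
kappa = L/mu = 64/7 = 9.1429
Step 2: Compute the convergence rate.
r = 1 - 2/(kappa + 1) = 1 - 2*mu/(L + mu) = (L - mu)/(L + mu) = 57/71 = 0.8028


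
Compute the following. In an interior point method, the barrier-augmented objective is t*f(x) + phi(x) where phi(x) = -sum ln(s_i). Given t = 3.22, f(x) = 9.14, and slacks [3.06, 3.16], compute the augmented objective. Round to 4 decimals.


Step 1: Compute log-barrier.
ln values: [1.1184, 1.1506]
phi = -(1.1184 + 1.1506) = -2.269
Step 2: Compute augmented objective.
t*f(x) = 3.22*9.14 = 29.4308
Total = 29.4308 - 2.269 = 27.1618


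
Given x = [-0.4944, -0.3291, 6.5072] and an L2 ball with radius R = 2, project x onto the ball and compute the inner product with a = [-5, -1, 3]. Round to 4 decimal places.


Step 1: Compute ||x|| (intermediates to 6 decimals).
||x|| = sqrt((-0.4944)^2 + (-0.3291)^2 + 6.5072^2) = 6.534247
Step 2: Project.
Since ||x|| > R, scale = R/||x|| = 2/6.534247 = 0.30608, proj(x) = scale * x
proj(x) = [-0.151326, -0.100731, 1.991724]
Step 3: Dot product.
a^T * proj(x) = -5*(-0.151326) - 1*(-0.100731) + 3*1.991724 = 6.8325


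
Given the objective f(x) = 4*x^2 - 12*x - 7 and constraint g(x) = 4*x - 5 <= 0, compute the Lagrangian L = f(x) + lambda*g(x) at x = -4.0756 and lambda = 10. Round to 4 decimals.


Step 1: Evaluate f(x).
f(-4.0756) = 4*(-4.0756)^2 - 12*(-4.0756) - 7 = 108.3493
Step 2: Evaluate g(x).
g(-4.0756) = 4*-4.0756 - 5 = -21.3024
Step 3: Compute Lagrangian.
L = 108.3493 + 10*-21.3024 = -104.6747


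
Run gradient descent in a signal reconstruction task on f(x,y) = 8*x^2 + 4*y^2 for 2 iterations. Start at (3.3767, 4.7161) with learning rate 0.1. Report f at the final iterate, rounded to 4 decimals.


Gradient descent on f(x,y) = 8*x^2 + 4*y^2.
Starting point: (3.3767, 4.7161), alpha = 0.1
Step 1: grad_x = 2*8*3.3767 = 54.0272, grad_y = 2*4*4.7161 = 37.7288
  x_1 = 3.3767 - 0.1*54.0272 = -2.026
  y_1 = 4.7161 - 0.1*37.7288 = 0.9432
Step 2: grad_x = 2*8*-2.026 = -32.4163, grad_y = 2*4*0.9432 = 7.5458
  x_2 = -2.026 - 0.1*-32.4163 = 1.2156
  y_2 = 0.9432 - 0.1*7.5458 = 0.1886
f(1.2156, 0.1886) = 8*1.2156^2 + 4*0.1886^2 = 11.964


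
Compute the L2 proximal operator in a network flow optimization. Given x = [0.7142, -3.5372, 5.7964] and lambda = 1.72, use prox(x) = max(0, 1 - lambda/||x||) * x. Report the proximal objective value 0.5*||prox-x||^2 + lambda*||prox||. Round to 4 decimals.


Step 1: Compute ||x||.
||x|| = 6.8279
Step 2: Compute scaling factor.
scale = max(0, 1 - 1.72/6.8279) = 0.7481
Step 3: prox(x) = [0.5343, -2.6462, 4.3362]
||prox(x)|| = 5.1079
Step 4: Proximal objective.
0.5*||prox-x||^2 = 1.4792
lambda*||prox|| = 8.7856
Total = 10.2648


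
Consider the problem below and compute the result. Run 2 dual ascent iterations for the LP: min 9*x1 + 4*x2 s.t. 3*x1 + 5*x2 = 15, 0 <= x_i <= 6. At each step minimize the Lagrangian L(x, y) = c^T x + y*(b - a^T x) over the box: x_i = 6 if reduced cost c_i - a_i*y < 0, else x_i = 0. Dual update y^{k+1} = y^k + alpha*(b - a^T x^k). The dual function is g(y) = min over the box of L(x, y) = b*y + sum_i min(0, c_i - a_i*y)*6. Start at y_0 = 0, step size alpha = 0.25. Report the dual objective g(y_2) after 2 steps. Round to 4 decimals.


Dual ascent for LP: min 9*x1 + 4*x2, 3*x1 + 5*x2 = 15, 0 <= x_i <= 6
Step 1: y^k = 0.0, reduced costs: (9.0, 4.0)
  x^k = (0.0, 0.0), subgradient = b - a^T x = 15.0
  y^{k+1} = 0.0 + 0.25*15.0 = 3.75
Step 2: y^k = 3.75, reduced costs: (-2.25, -14.75)
  x^k = (6.0, 6.0), subgradient = b - a^T x = -33.0
  y^{k+1} = 3.75 + 0.25*-33.0 = -4.5
Dual objective at y_2 = -4.5: reduced costs (22.5, 26.5), box minimizer x = (0.0, 0.0)
g(y_2) = b*y + (c1 - a1*y)*x1 + (c2 - a2*y)*x2 = 15*(-4.5) + 22.5*0.0 + 26.5*0.0 = -67.5 + 0.0 + 0.0 = -67.5


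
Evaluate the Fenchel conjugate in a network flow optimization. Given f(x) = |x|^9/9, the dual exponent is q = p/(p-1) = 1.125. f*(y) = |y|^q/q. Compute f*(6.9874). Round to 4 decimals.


The conjugate exponent q satisfies 1/p + 1/q = 1.
p = 9, so q = 9/(9 - 1) = 1.125
|y|^q = 6.9874^1.125 = 8.9095
f*(6.9874) = 8.9095 / 1.125 = 7.9196


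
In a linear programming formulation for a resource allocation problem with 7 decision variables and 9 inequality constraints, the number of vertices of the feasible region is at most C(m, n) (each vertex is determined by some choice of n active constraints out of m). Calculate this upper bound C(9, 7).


Each vertex corresponds to some choice of n active constraints out of m, so the number of vertices is at most C(m, n) = m! / (n!(m-n)!).
m = 9, n = 7
Numerator: 9 * 8 * 7 * 6 * 5 * 4 * 3
Denominator: 7! = 5040
C(9, 7) = 36


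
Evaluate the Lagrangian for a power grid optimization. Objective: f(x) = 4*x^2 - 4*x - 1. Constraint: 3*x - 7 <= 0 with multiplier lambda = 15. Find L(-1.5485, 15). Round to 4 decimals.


Step 1: Evaluate f(x).
f(-1.5485) = 4*(-1.5485)^2 - 4*(-1.5485) - 1 = 14.7854
Step 2: Evaluate g(x).
g(-1.5485) = 3*-1.5485 - 7 = -11.6455
Step 3: Compute Lagrangian.
L = 14.7854 + 15*-11.6455 = -159.8971


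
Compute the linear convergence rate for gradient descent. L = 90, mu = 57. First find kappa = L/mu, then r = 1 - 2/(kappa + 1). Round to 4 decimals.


Step 1: Compute the condition number.
kappa = L/mu = 90/57 = 1.5789
Step 2: Compute the convergence rate.
r = 1 - 2/(kappa + 1) = 1 - 2*mu/(L + mu) = (L - mu)/(L + mu) = 33/147 = 0.2245


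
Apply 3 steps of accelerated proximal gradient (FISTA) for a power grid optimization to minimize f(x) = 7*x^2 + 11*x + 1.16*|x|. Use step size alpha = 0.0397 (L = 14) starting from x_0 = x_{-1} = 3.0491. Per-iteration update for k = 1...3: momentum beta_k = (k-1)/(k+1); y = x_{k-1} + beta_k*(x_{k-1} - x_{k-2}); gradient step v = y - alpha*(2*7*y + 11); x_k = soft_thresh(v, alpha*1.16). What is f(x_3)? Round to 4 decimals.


FISTA on f(x) = 7*x^2 + 11*x + 1.16*|x|
L = 14, alpha = 0.0397
Iteration 1: beta = 0.0, y = 3.0491 + 0.0*(3.0491 - 3.0491) = 3.0491
  grad(y) = 53.6874, v = y - alpha*grad = 0.9177
  prox(v) = soft_thresh(0.9177, 0.0461) = 0.8717
Iteration 2: beta = 0.3333, y = 0.8717 + 0.3333*(0.8717 - 3.0491) = 0.1458
  grad(y) = 13.0418, v = y - alpha*grad = -0.3719
  prox(v) = soft_thresh(-0.3719, 0.0461) = -0.3259
Iteration 3: beta = 0.5, y = -0.3259 + 0.5*(-0.3259 - 0.8717) = -0.9246
  grad(y) = -1.9448, v = y - alpha*grad = -0.8474
  prox(v) = soft_thresh(-0.8474, 0.0461) = -0.8014
f(x_3) = 7*(-0.8014)^2 + 11*(-0.8014) + 1.16*|-0.8014| = -3.3901


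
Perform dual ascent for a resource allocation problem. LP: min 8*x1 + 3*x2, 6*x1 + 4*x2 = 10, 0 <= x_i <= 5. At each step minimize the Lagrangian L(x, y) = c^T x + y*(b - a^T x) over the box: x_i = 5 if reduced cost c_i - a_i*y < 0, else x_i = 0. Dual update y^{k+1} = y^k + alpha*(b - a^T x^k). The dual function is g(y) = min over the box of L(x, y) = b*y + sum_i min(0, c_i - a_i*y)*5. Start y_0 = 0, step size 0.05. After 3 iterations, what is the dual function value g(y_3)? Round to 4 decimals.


Dual ascent for LP: min 8*x1 + 3*x2, 6*x1 + 4*x2 = 10, 0 <= x_i <= 5
Step 1: y^k = 0.0, reduced costs: (8.0, 3.0)
  x^k = (0.0, 0.0), subgradient = b - a^T x = 10.0
  y^{k+1} = 0.0 + 0.05*10.0 = 0.5
Step 2: y^k = 0.5, reduced costs: (5.0, 1.0)
  x^k = (0.0, 0.0), subgradient = b - a^T x = 10.0
  y^{k+1} = 0.5 + 0.05*10.0 = 1.0
Step 3: y^k = 1.0, reduced costs: (2.0, -1.0)
  x^k = (0.0, 5.0), subgradient = b - a^T x = -10.0
  y^{k+1} = 1.0 + 0.05*-10.0 = 0.5
Dual objective at y_3 = 0.5: reduced costs (5.0, 1.0), box minimizer x = (0.0, 0.0)
g(y_3) = b*y + (c1 - a1*y)*x1 + (c2 - a2*y)*x2 = 10*0.5 + 5.0*0.0 + 1.0*0.0 = 5.0 + 0.0 + 0.0 = 5.0


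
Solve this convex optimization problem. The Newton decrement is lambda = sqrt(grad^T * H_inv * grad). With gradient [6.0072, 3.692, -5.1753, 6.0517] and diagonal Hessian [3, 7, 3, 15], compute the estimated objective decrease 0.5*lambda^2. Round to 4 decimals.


Step 1: H is diagonal, so H^(-1) * g = [2.0024, 0.5274, -1.7251, 0.4034].
Step 2: g^T H^(-1) g = sum_i g_i^2 / H_ii
  = (6.0072)^2/3 + (3.692)^2/7 + (-5.1753)^2/3 + (6.0517)^2/15
  = 12.0288 + 1.9473 + 8.9279 + 2.4415 = 25.3455
Step 3: Objective decrease = 0.5 * g^T H^(-1) g = 12.6728


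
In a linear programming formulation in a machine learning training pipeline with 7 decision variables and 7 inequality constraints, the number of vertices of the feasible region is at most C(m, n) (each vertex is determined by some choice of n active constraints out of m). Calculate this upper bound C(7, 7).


Each vertex corresponds to some choice of n active constraints out of m, so the number of vertices is at most C(m, n) = m! / (n!(m-n)!).
m = 7, n = 7
Numerator: 7 * 6 * 5 * 4 * 3 * 2 * 1
Denominator: 7! = 5040
C(7, 7) = 1


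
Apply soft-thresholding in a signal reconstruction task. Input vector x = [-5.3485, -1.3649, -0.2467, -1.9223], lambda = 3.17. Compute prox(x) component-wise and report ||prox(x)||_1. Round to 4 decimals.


Soft-thresholding with lambda = 3.17:
prox(-5.3485) = sign(-5.3485)*max(|-5.3485| - 3.17, 0) = -2.1785
prox(-1.3649) = sign(-1.3649)*max(|-1.3649| - 3.17, 0) = 0.0
prox(-0.2467) = sign(-0.2467)*max(|-0.2467| - 3.17, 0) = 0.0
prox(-1.9223) = sign(-1.9223)*max(|-1.9223| - 3.17, 0) = 0.0
prox(x) = [-2.1785, 0.0, 0.0, 0.0]
||prox(x)||_1 = 2.1785 + 0.0 + 0.0 + 0.0 = 2.1785


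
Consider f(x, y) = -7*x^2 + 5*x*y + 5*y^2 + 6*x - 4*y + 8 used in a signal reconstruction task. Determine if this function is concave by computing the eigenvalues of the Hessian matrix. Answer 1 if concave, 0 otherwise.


The Hessian of f(x,y) = -7*x^2 + 5*x*y + 5*y^2 + 6*x - 4*y + 8 is:
H = [[-14, 5], [5, 10]]
Trace = -14 + 10 = -4
Determinant = -14*10 - (5)^2 = -165
Discriminant = (-4)^2 - 4*-165 = 676.0
Eigenvalues: lambda_1 = -15.0, lambda_2 = 11.0
The function is not concave.

0


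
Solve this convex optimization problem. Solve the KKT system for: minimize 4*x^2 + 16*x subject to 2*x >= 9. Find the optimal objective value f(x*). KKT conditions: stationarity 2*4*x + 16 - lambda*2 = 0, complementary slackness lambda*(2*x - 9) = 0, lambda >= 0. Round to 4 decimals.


Step 1: Try lambda = 0 (constraint inactive).
x_unc = -16/(2*4) = -2.0
Check: 2*-2.0 = -4.0 < 9 -- violated!
Step 2: Constraint must be active: 2*x = 9
x* = 9/2 = 4.5
lambda = (2*4*4.5 + 16)/2 = 26.0
Step 3: Compute optimal value.
f(x*) = 4*4.5^2 + 16*4.5 = 153.0


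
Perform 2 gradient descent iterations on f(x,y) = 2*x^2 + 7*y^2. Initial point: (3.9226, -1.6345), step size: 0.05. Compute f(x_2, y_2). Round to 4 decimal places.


Gradient descent on f(x,y) = 2*x^2 + 7*y^2.
Starting point: (3.9226, -1.6345), alpha = 0.05
Step 1: grad_x = 2*2*3.9226 = 15.6904, grad_y = 2*7*-1.6345 = -22.883
  x_1 = 3.9226 - 0.05*15.6904 = 3.1381
  y_1 = -1.6345 - 0.05*-22.883 = -0.4904
Step 2: grad_x = 2*2*3.1381 = 12.5523, grad_y = 2*7*-0.4904 = -6.8649
  x_2 = 3.1381 - 0.05*12.5523 = 2.5105
  y_2 = -0.4904 - 0.05*-6.8649 = -0.1471
f(2.5105, -0.1471) = 2*2.5105^2 + 7*(-0.1471)^2 = 12.7563


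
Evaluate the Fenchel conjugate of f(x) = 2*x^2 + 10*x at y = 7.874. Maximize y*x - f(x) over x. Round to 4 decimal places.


f*(y) = sup_x {y*x - a*x^2 - b*x} = sup_x {(y-b)*x - a*x^2}
FOC: (y - b) - 2a*x = 0 => x* = (y - b)/(2a)
x* = (7.874 - 10)/(2*2) = -0.5315
f*(7.874) = (y-b)^2/(4a) = (7.874 - 10)^2/(4*2)
= 4.5199/8 = 0.565


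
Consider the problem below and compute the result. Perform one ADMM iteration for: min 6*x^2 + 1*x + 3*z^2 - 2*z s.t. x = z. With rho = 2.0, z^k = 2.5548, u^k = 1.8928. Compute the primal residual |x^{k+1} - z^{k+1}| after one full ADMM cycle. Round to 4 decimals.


ADMM iteration with rho = 2.0, z^k = 2.5548, u^k = 1.8928
Step 1: x-update.
Minimize 6*x^2 + 1*x + (2.0/2)*(x - 2.5548 + 1.8928)^2
FOC: (2*6 + 2.0)*x = -1 + 2.0*(2.5548 - 1.8928)
x^{k+1} = 0.0231
Step 2: z-update.
Minimize 3*z^2 - 2*z + (2.0/2)*(0.0231 - z + 1.8928)^2
FOC: (2*3 + 2.0)*z = 2 + 2.0*(0.0231 + 1.8928)
z^{k+1} = 0.729
Step 3: u-update.
u^{k+1} = 1.8928 + 0.0231 - 0.729 = 1.187
Step 4: Primal residual = |0.0231 - 0.729| = 0.7058


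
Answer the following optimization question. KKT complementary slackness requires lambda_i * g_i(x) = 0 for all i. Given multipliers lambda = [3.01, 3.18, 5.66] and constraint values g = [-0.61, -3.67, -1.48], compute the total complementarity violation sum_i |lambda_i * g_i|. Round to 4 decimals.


KKT complementary slackness check:
lambda_1 * g_1 = 3.01 * -0.61 = -1.8361
lambda_2 * g_2 = 3.18 * -3.67 = -11.6706
lambda_3 * g_3 = 5.66 * -1.48 = -8.3768
Total violation = 1.8361 + 11.6706 + 8.3768 = 21.8835


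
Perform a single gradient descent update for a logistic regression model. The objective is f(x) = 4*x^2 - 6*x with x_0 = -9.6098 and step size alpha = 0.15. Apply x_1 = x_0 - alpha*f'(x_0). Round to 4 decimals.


We compute the gradient at x_0 and apply the update.
f'(x) = 8*x - 6
f'(-9.6098) = 8*-9.6098 - 6 = -82.8784
x_1 = -9.6098 - 0.15*-82.8784 = 2.822


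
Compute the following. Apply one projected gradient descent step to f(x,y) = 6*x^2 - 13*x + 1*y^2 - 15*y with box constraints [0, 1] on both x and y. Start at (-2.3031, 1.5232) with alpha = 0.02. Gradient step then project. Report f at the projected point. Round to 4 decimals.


Step 1: Compute gradient at (-2.3031, 1.5232).
grad_x = 2*6*-2.3031 - 13 = -40.6372
grad_y = 2*1*1.5232 - 15 = -11.9536
Step 2: Gradient step.
x_raw = -2.3031 - 0.02*-40.6372 = -1.4904
y_raw = 1.5232 - 0.02*-11.9536 = 1.7623
Step 3: Project onto [0, 1].
x_proj = clip(-1.4904) = 0.0
y_proj = clip(1.7623) = 1.0
Step 4: Evaluate f.
f(0.0, 1.0) = -14.0


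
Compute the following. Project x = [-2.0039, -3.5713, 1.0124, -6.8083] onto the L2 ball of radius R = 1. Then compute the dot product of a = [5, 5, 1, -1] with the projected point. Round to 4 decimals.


Step 1: Compute ||x|| (intermediates to 6 decimals).
||x|| = sqrt((-2.0039)^2 + (-3.5713)^2 + 1.0124^2 + (-6.8083)^2) = 8.009226
Step 2: Project.
Since ||x|| > R, scale = R/||x|| = 1/8.009226 = 0.124856, proj(x) = scale * x
proj(x) = [-0.250199, -0.445898, 0.126404, -0.850057]
Step 3: Dot product.
a^T * proj(x) = 5*(-0.250199) + 5*(-0.445898) + 1*0.126404 - 1*(-0.850057) = -2.504


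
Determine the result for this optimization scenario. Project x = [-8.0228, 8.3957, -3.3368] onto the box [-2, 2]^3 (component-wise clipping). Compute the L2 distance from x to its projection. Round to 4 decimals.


Project each component onto [-2, 2].
clip(-8.0228) = -2.0, clip(8.3957) = 2.0, clip(-3.3368) = -2.0
Projection = [-2.0, 2.0, -2.0]
Squared diffs: [36.2741, 40.905, 1.787]
Distance = sqrt(78.9661) = 8.8863


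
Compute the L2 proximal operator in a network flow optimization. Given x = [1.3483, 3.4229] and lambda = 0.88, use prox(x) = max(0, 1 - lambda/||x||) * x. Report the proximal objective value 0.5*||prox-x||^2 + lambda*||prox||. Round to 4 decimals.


Step 1: Compute ||x||.
||x|| = 3.6789
Step 2: Compute scaling factor.
scale = max(0, 1 - 0.88/3.6789) = 0.7608
Step 3: prox(x) = [1.0258, 2.6041]
||prox(x)|| = 2.7989
Step 4: Proximal objective.
0.5*||prox-x||^2 = 0.3872
lambda*||prox|| = 2.463
Total = 2.8502


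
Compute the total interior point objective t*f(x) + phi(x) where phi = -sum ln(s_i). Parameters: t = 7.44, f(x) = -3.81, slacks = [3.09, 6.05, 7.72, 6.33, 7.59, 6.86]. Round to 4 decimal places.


Step 1: Compute log-barrier.
ln values: [1.1282, 1.8001, 2.0438, 1.8453, 2.0268, 1.9257]
phi = -(1.1282 + 1.8001 + 2.0438 + 1.8453 + 2.0268 + 1.9257) = -10.7699
Step 2: Compute augmented objective.
t*f(x) = 7.44*-3.81 = -28.3464
Total = -28.3464 - 10.7699 = -39.1163


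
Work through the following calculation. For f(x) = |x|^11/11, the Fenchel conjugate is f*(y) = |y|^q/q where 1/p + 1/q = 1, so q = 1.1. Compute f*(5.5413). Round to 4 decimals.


The conjugate exponent q satisfies 1/p + 1/q = 1.
p = 11, so q = 11/(11 - 1) = 1.1
|y|^q = 5.5413^1.1 = 6.5762
f*(5.5413) = 6.5762 / 1.1 = 5.9783


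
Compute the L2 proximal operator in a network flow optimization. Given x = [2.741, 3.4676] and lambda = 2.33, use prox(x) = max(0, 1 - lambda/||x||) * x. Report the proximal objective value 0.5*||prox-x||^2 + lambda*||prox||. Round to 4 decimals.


Step 1: Compute ||x||.
||x|| = 4.4201
Step 2: Compute scaling factor.
scale = max(0, 1 - 2.33/4.4201) = 0.4729
Step 3: prox(x) = [1.2961, 1.6397]
||prox(x)|| = 2.0901
Step 4: Proximal objective.
0.5*||prox-x||^2 = 2.7145
lambda*||prox|| = 4.8699
Total = 7.5844


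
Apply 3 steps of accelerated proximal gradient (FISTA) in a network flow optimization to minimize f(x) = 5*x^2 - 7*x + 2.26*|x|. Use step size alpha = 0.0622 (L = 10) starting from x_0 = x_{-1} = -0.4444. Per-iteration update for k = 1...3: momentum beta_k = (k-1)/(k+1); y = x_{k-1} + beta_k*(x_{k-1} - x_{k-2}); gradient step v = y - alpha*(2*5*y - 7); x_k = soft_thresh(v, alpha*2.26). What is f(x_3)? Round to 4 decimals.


FISTA on f(x) = 5*x^2 - 7*x + 2.26*|x|
L = 10, alpha = 0.0622
Iteration 1: beta = 0.0, y = -0.4444 + 0.0*(-0.4444 + 0.4444) = -0.4444
  grad(y) = -11.444, v = y - alpha*grad = 0.2674
  prox(v) = soft_thresh(0.2674, 0.1406) = 0.1268
Iteration 2: beta = 0.3333, y = 0.1268 + 0.3333*(0.1268 + 0.4444) = 0.3173
  grad(y) = -3.8274, v = y - alpha*grad = 0.5553
  prox(v) = soft_thresh(0.5553, 0.1406) = 0.4148
Iteration 3: beta = 0.5, y = 0.4148 + 0.5*(0.4148 - 0.1268) = 0.5587
  grad(y) = -1.4129, v = y - alpha*grad = 0.6466
  prox(v) = soft_thresh(0.6466, 0.1406) = 0.506
f(x_3) = 5*0.506^2 - 7*0.506 + 2.26*|0.506| = -1.1183


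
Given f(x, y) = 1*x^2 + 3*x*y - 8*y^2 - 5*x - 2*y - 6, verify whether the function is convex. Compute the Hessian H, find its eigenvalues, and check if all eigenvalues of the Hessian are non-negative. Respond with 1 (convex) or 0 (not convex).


The Hessian of f(x,y) = 1*x^2 + 3*x*y - 8*y^2 - 5*x - 2*y - 6 is:
H = [[2, 3], [3, -16]]
Trace = 2 - 16 = -14
Determinant = 2*-16 - (3)^2 = -41
Discriminant = (-14)^2 - 4*-41 = 360.0
Eigenvalues: lambda_1 = -16.4868, lambda_2 = 2.4868
The function is not convex.

0


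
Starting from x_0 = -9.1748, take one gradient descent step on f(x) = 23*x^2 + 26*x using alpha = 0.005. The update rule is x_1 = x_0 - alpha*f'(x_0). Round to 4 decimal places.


We compute the gradient at x_0 and apply the update.
f'(x) = 46*x + 26
f'(-9.1748) = 46*-9.1748 + 26 = -396.0408
x_1 = -9.1748 - 0.005*-396.0408 = -7.1946


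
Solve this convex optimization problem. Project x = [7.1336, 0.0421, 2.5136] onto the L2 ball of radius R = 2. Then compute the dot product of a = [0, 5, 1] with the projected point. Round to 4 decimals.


Step 1: Compute ||x|| (intermediates to 6 decimals).
||x|| = sqrt(7.1336^2 + 0.0421^2 + 2.5136^2) = 7.563611
Step 2: Project.
Since ||x|| > R, scale = R/||x|| = 2/7.563611 = 0.264424, proj(x) = scale * x
proj(x) = [1.886295, 0.011132, 0.664656]
Step 3: Dot product.
a^T * proj(x) = 0*1.886295 + 5*0.011132 + 1*0.664656 = 0.7203


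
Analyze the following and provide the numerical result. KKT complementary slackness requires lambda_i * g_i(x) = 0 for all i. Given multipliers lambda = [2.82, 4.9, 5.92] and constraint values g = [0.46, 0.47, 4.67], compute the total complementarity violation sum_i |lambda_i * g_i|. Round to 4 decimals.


KKT complementary slackness check:
lambda_1 * g_1 = 2.82 * 0.46 = 1.2972
lambda_2 * g_2 = 4.9 * 0.47 = 2.303
lambda_3 * g_3 = 5.92 * 4.67 = 27.6464
Total violation = 1.2972 + 2.303 + 27.6464 = 31.2466


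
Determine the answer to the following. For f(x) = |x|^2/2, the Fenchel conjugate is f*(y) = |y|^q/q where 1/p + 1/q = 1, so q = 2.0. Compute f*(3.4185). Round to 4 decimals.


The conjugate exponent q satisfies 1/p + 1/q = 1.
p = 2, so q = 2/(2 - 1) = 2.0
|y|^q = 3.4185^2.0 = 11.6861
f*(3.4185) = 11.6861 / 2.0 = 5.8431


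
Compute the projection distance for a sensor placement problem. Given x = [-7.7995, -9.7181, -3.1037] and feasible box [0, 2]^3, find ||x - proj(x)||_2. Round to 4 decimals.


Project each component onto [0, 2].
clip(-7.7995) = 0.0, clip(-9.7181) = 0.0, clip(-3.1037) = 0.0
Projection = [0.0, 0.0, 0.0]
Squared diffs: [60.8322, 94.4415, 9.633]
Distance = sqrt(164.9067) = 12.8416


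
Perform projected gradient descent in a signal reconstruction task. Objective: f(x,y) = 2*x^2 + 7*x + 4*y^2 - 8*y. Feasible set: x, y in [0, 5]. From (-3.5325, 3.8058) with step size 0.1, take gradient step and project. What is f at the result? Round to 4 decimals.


Step 1: Compute gradient at (-3.5325, 3.8058).
grad_x = 2*2*-3.5325 + 7 = -7.13
grad_y = 2*4*3.8058 - 8 = 22.4464
Step 2: Gradient step.
x_raw = -3.5325 - 0.1*-7.13 = -2.8195
y_raw = 3.8058 - 0.1*22.4464 = 1.5612
Step 3: Project onto [0, 5].
x_proj = clip(-2.8195) = 0.0
y_proj = clip(1.5612) = 1.5612
Step 4: Evaluate f.
f(0.0, 1.5612) = -2.7404


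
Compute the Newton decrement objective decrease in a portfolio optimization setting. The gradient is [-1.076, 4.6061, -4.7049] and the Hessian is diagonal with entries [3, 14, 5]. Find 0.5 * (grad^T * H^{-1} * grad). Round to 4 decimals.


Step 1: H is diagonal, so H^(-1) * g = [-0.3587, 0.329, -0.941].
Step 2: g^T H^(-1) g = sum_i g_i^2 / H_ii
  = (-1.076)^2/3 + (4.6061)^2/14 + (-4.7049)^2/5
  = 0.3859 + 1.5154 + 4.4272 = 6.3286
Step 3: Objective decrease = 0.5 * g^T H^(-1) g = 3.1643


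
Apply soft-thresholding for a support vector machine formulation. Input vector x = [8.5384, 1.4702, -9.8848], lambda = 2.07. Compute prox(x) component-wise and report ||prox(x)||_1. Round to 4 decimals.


Soft-thresholding with lambda = 2.07:
prox(8.5384) = sign(8.5384)*max(|8.5384| - 2.07, 0) = 6.4684
prox(1.4702) = sign(1.4702)*max(|1.4702| - 2.07, 0) = 0.0
prox(-9.8848) = sign(-9.8848)*max(|-9.8848| - 2.07, 0) = -7.8148
prox(x) = [6.4684, 0.0, -7.8148]
||prox(x)||_1 = 6.4684 + 0.0 + 7.8148 = 14.2832


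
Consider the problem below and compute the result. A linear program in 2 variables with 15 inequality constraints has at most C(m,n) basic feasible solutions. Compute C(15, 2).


Each vertex corresponds to some choice of n active constraints out of m, so the number of vertices is at most C(m, n) = m! / (n!(m-n)!).
m = 15, n = 2
Numerator: 15 * 14
Denominator: 2! = 2
C(15, 2) = 105


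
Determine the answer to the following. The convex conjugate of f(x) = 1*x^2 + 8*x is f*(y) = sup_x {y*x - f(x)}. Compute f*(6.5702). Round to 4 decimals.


f*(y) = sup_x {y*x - a*x^2 - b*x} = sup_x {(y-b)*x - a*x^2}
FOC: (y - b) - 2a*x = 0 => x* = (y - b)/(2a)
x* = (6.5702 - 8)/(2*1) = -0.7149
f*(6.5702) = (y-b)^2/(4a) = (6.5702 - 8)^2/(4*1)
= 2.0443/4 = 0.5111


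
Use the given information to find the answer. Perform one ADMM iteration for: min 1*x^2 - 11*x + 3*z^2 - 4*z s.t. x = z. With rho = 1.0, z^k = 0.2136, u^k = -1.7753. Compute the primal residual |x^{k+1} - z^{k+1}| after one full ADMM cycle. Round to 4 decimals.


ADMM iteration with rho = 1.0, z^k = 0.2136, u^k = -1.7753
Step 1: x-update.
Minimize 1*x^2 - 11*x + (1.0/2)*(x - 0.2136 - 1.7753)^2
FOC: (2*1 + 1.0)*x = 11 + 1.0*(0.2136 + 1.7753)
x^{k+1} = 4.3296
Step 2: z-update.
Minimize 3*z^2 - 4*z + (1.0/2)*(4.3296 - z - 1.7753)^2
FOC: (2*3 + 1.0)*z = 4 + 1.0*(4.3296 - 1.7753)
z^{k+1} = 0.9363
Step 3: u-update.
u^{k+1} = -1.7753 + 4.3296 - 0.9363 = 1.618
Step 4: Primal residual = |4.3296 - 0.9363| = 3.3933


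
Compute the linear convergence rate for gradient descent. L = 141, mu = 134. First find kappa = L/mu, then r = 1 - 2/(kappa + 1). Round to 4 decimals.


Step 1: Compute the condition number.
kappa = L/mu = 141/134 = 1.0522
Step 2: Compute the convergence rate.
r = 1 - 2/(kappa + 1) = 1 - 2*mu/(L + mu) = (L - mu)/(L + mu) = 7/275 = 0.0255


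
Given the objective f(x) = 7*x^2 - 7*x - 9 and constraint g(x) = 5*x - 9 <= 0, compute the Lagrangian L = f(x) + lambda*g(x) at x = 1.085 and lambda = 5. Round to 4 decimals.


Step 1: Evaluate f(x).
f(1.085) = 7*1.085^2 - 7*1.085 - 9 = -8.3544
Step 2: Evaluate g(x).
g(1.085) = 5*1.085 - 9 = -3.575
Step 3: Compute Lagrangian.
L = -8.3544 + 5*-3.575 = -26.2294


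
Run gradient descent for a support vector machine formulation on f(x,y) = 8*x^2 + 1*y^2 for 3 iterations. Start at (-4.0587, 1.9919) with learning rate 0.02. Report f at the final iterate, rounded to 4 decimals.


Gradient descent on f(x,y) = 8*x^2 + 1*y^2.
Starting point: (-4.0587, 1.9919), alpha = 0.02
Step 1: grad_x = 2*8*-4.0587 = -64.9392, grad_y = 2*1*1.9919 = 3.9838
  x_1 = -4.0587 - 0.02*-64.9392 = -2.7599
  y_1 = 1.9919 - 0.02*3.9838 = 1.9122
Step 2: grad_x = 2*8*-2.7599 = -44.1587, grad_y = 2*1*1.9122 = 3.8244
  x_2 = -2.7599 - 0.02*-44.1587 = -1.8767
  y_2 = 1.9122 - 0.02*3.8244 = 1.8357
Step 3: grad_x = 2*8*-1.8767 = -30.0279, grad_y = 2*1*1.8357 = 3.6715
  x_3 = -1.8767 - 0.02*-30.0279 = -1.2762
  y_3 = 1.8357 - 0.02*3.6715 = 1.7623
f(-1.2762, 1.7623) = 8*(-1.2762)^2 + 1*1.7623^2 = 16.1349


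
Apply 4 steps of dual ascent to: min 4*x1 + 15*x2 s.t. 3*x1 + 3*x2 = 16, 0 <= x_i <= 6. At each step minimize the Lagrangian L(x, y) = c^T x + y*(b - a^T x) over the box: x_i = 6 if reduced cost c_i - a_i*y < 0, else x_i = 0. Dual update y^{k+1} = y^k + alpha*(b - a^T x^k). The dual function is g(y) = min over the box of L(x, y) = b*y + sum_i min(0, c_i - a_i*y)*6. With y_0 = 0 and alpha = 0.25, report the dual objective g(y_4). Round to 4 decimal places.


Dual ascent for LP: min 4*x1 + 15*x2, 3*x1 + 3*x2 = 16, 0 <= x_i <= 6
Step 1: y^k = 0.0, reduced costs: (4.0, 15.0)
  x^k = (0.0, 0.0), subgradient = b - a^T x = 16.0
  y^{k+1} = 0.0 + 0.25*16.0 = 4.0
Step 2: y^k = 4.0, reduced costs: (-8.0, 3.0)
  x^k = (6.0, 0.0), subgradient = b - a^T x = -2.0
  y^{k+1} = 4.0 + 0.25*-2.0 = 3.5
Step 3: y^k = 3.5, reduced costs: (-6.5, 4.5)
  x^k = (6.0, 0.0), subgradient = b - a^T x = -2.0
  y^{k+1} = 3.5 + 0.25*-2.0 = 3.0
Step 4: y^k = 3.0, reduced costs: (-5.0, 6.0)
  x^k = (6.0, 0.0), subgradient = b - a^T x = -2.0
  y^{k+1} = 3.0 + 0.25*-2.0 = 2.5
Dual objective at y_4 = 2.5: reduced costs (-3.5, 7.5), box minimizer x = (6.0, 0.0)
g(y_4) = b*y + (c1 - a1*y)*x1 + (c2 - a2*y)*x2 = 16*2.5 + (-3.5)*6.0 + 7.5*0.0 = 40.0 - 21.0 + 0.0 = 19.0


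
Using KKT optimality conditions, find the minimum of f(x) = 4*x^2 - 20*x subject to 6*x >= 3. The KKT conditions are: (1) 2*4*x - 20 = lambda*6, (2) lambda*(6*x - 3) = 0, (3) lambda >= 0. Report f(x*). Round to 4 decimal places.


Step 1: Try lambda = 0 (constraint inactive).
Stationarity: 2*4*x - 20 = 0
x* = 20/(2*4) = 2.5
Check constraint: 6*2.5 = 15.0 >= 3 -- satisfied.
Step 2: Compute optimal value.
f(x*) = 4*2.5^2 - 20*2.5 = -25.0


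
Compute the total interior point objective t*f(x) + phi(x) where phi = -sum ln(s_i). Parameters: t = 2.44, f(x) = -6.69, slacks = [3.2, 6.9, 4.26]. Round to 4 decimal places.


Step 1: Compute log-barrier.
ln values: [1.1632, 1.9315, 1.4493]
phi = -(1.1632 + 1.9315 + 1.4493) = -4.5439
Step 2: Compute augmented objective.
t*f(x) = 2.44*-6.69 = -16.3236
Total = -16.3236 - 4.5439 = -20.8675


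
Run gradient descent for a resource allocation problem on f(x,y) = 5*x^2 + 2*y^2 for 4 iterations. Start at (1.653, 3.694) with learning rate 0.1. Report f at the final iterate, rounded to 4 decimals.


Gradient descent on f(x,y) = 5*x^2 + 2*y^2.
Starting point: (1.653, 3.694), alpha = 0.1
Step 1: grad_x = 2*5*1.653 = 16.53, grad_y = 2*2*3.694 = 14.776
  x_1 = 1.653 - 0.1*16.53 = -0.0
  y_1 = 3.694 - 0.1*14.776 = 2.2164
Step 2: grad_x = 2*5*-0.0 = -0.0, grad_y = 2*2*2.2164 = 8.8656
  x_2 = -0.0 - 0.1*-0.0 = 0.0
  y_2 = 2.2164 - 0.1*8.8656 = 1.3298
Step 3: grad_x = 2*5*0.0 = 0.0, grad_y = 2*2*1.3298 = 5.3194
  x_3 = 0.0 - 0.1*0.0 = 0.0
  y_3 = 1.3298 - 0.1*5.3194 = 0.7979
Step 4: grad_x = 2*5*0.0 = 0.0, grad_y = 2*2*0.7979 = 3.1916
  x_4 = 0.0 - 0.1*0.0 = 0.0
  y_4 = 0.7979 - 0.1*3.1916 = 0.4787
f(0.0, 0.4787) = 5*0.0^2 + 2*0.4787^2 = 0.4584


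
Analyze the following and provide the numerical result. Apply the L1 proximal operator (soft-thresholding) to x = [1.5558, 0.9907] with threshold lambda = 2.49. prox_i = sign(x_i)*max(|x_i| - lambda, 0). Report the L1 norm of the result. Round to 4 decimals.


Soft-thresholding with lambda = 2.49:
prox(1.5558) = sign(1.5558)*max(|1.5558| - 2.49, 0) = 0.0
prox(0.9907) = sign(0.9907)*max(|0.9907| - 2.49, 0) = 0.0
prox(x) = [0.0, 0.0]
||prox(x)||_1 = 0.0 + 0.0 = 0.0


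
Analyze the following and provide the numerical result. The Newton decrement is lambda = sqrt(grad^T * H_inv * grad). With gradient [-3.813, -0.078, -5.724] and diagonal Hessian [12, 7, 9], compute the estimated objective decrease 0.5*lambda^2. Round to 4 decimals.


Step 1: H is diagonal, so H^(-1) * g = [-0.3178, -0.0111, -0.636].
Step 2: g^T H^(-1) g = sum_i g_i^2 / H_ii
  = (-3.813)^2/12 + (-0.078)^2/7 + (-5.724)^2/9
  = 1.2116 + 0.0009 + 3.6405 = 4.8529
Step 3: Objective decrease = 0.5 * g^T H^(-1) g = 2.4265


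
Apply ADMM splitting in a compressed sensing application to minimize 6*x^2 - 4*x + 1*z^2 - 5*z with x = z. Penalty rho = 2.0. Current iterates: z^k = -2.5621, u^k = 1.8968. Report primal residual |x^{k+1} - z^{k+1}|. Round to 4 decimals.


ADMM iteration with rho = 2.0, z^k = -2.5621, u^k = 1.8968
Step 1: x-update.
Minimize 6*x^2 - 4*x + (2.0/2)*(x + 2.5621 + 1.8968)^2
FOC: (2*6 + 2.0)*x = 4 + 2.0*(-2.5621 - 1.8968)
x^{k+1} = -0.3513
Step 2: z-update.
Minimize 1*z^2 - 5*z + (2.0/2)*(-0.3513 - z + 1.8968)^2
FOC: (2*1 + 2.0)*z = 5 + 2.0*(-0.3513 + 1.8968)
z^{k+1} = 2.0228
Step 3: u-update.
u^{k+1} = 1.8968 - 0.3513 - 2.0228 = -0.4772
Step 4: Primal residual = |-0.3513 - 2.0228| = 2.374


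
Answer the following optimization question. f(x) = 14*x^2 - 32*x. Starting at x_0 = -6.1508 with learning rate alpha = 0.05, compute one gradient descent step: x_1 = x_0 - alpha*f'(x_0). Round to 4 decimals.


We compute the gradient at x_0 and apply the update.
f'(x) = 28*x - 32
f'(-6.1508) = 28*-6.1508 - 32 = -204.2224
x_1 = -6.1508 - 0.05*-204.2224 = 4.0603
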